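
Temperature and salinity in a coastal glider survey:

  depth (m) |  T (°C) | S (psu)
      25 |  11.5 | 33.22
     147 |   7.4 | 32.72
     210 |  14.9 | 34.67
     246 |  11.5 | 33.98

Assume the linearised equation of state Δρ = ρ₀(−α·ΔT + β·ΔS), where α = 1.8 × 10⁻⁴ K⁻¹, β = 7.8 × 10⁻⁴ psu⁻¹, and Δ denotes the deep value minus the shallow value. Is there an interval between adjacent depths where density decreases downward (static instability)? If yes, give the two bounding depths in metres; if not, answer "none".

Evaluate Δρ/ρ₀ = −αΔT + βΔS across each adjacent pair:
  25–147 m: −αΔT+βΔS = −(1.8 × 10⁻⁴)(-4.1)+(7.8 × 10⁻⁴)(-0.50) = 3.5 × 10⁻⁴ → stable
  147–210 m: −αΔT+βΔS = −(1.8 × 10⁻⁴)(+7.5)+(7.8 × 10⁻⁴)(+1.95) = 1.7 × 10⁻⁴ → stable
  210–246 m: −αΔT+βΔS = −(1.8 × 10⁻⁴)(-3.4)+(7.8 × 10⁻⁴)(-0.69) = 7.4 × 10⁻⁵ → stable
Every interval has Δρ > 0: the column is stably stratified throughout.

none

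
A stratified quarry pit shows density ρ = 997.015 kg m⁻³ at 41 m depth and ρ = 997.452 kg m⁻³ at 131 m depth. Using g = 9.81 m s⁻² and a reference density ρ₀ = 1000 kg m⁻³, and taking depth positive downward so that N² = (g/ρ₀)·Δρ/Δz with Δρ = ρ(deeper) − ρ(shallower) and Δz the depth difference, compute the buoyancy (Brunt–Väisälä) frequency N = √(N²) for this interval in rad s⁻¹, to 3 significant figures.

6.90 × 10⁻³ rad s⁻¹

Δρ = 997.452 − 997.015 = 0.437 kg m⁻³ over Δz = 131 − 41 = 90 m.
N² = (9.81/1000) × (0.437/90) = 4.7633 × 10⁻⁵ s⁻².
N = √(4.7633 × 10⁻⁵) = 6.9017 × 10⁻³ rad s⁻¹ ≈ 6.90 × 10⁻³ rad s⁻¹.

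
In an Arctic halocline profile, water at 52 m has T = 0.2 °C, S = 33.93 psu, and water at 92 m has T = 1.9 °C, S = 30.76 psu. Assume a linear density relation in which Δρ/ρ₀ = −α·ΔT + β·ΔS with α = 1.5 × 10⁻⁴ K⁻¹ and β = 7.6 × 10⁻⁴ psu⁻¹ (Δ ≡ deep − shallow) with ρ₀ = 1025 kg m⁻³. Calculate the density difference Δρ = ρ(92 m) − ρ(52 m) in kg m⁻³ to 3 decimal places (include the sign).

-2.731 kg m⁻³

ΔT = +1.7 K, ΔS = -3.17 psu (deep − shallow).
Δρ/ρ₀ = −(1.5 × 10⁻⁴)(+1.7) + (7.6 × 10⁻⁴)(-3.17) = -2.6642 × 10⁻³.
Δρ = 1025 × (-2.6642 × 10⁻³) = -2.731 kg m⁻³.
Negative Δρ: lighter below, statically unstable.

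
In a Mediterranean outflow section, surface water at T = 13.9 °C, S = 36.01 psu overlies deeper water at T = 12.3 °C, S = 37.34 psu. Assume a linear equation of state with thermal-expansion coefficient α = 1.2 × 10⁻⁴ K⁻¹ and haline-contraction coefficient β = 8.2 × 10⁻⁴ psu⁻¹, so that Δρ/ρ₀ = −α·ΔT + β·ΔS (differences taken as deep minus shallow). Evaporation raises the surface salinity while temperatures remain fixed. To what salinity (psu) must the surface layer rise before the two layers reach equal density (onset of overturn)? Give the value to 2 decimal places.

Neutral buoyancy requires −α(T_deep − T_surf) + β(S_deep − S_surf′) = 0.
S_surf′ = S_deep − (α/β)·ΔT = 37.34 − (1.2 × 10⁻⁴/8.2 × 10⁻⁴)·(-1.6) = 37.5741 psu.
Increase required: 37.5741 − 36.01 = 1.5641 psu.

37.57 psu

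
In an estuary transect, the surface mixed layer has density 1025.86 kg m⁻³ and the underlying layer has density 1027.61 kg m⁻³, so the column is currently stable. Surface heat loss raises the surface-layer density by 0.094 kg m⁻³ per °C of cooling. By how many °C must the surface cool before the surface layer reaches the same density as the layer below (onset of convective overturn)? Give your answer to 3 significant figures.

18.6 °C

Density deficit of the surface layer: 1027.61 − 1025.86 = 1.75 kg m⁻³.
Required change = 1.75 / 0.094 = 18.6 °C.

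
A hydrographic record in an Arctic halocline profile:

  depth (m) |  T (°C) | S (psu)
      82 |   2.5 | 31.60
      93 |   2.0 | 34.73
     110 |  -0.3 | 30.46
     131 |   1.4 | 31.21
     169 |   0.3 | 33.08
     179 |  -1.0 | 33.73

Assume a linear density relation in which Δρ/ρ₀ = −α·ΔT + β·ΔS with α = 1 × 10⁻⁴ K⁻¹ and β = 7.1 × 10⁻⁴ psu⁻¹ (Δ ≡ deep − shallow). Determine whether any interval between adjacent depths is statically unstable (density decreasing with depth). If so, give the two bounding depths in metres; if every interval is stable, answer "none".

93–110 m

Evaluate Δρ/ρ₀ = −αΔT + βΔS across each adjacent pair:
  82–93 m: −αΔT+βΔS = −(1 × 10⁻⁴)(-0.5)+(7.1 × 10⁻⁴)(+3.13) = 2.3 × 10⁻³ → stable
  93–110 m: −αΔT+βΔS = −(1 × 10⁻⁴)(-2.3)+(7.1 × 10⁻⁴)(-4.27) = -2.8 × 10⁻³ → UNSTABLE
  110–131 m: −αΔT+βΔS = −(1 × 10⁻⁴)(+1.7)+(7.1 × 10⁻⁴)(+0.75) = 3.6 × 10⁻⁴ → stable
  131–169 m: −αΔT+βΔS = −(1 × 10⁻⁴)(-1.1)+(7.1 × 10⁻⁴)(+1.87) = 1.4 × 10⁻³ → stable
  169–179 m: −αΔT+βΔS = −(1 × 10⁻⁴)(-1.3)+(7.1 × 10⁻⁴)(+0.65) = 5.9 × 10⁻⁴ → stable
The 93–110 m interval has Δρ < 0: lighter water underlies denser water.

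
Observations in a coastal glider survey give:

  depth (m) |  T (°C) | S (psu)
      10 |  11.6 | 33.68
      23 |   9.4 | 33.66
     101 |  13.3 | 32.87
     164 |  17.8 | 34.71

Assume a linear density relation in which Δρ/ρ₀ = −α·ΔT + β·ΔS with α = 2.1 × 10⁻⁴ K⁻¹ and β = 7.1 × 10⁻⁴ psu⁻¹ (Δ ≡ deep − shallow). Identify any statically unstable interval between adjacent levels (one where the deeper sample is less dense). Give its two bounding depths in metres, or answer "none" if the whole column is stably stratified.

23–101 m

Evaluate Δρ/ρ₀ = −αΔT + βΔS across each adjacent pair:
  10–23 m: −αΔT+βΔS = −(2.1 × 10⁻⁴)(-2.2)+(7.1 × 10⁻⁴)(-0.02) = 4.5 × 10⁻⁴ → stable
  23–101 m: −αΔT+βΔS = −(2.1 × 10⁻⁴)(+3.9)+(7.1 × 10⁻⁴)(-0.79) = -1.4 × 10⁻³ → UNSTABLE
  101–164 m: −αΔT+βΔS = −(2.1 × 10⁻⁴)(+4.5)+(7.1 × 10⁻⁴)(+1.84) = 3.6 × 10⁻⁴ → stable
The 23–101 m interval has Δρ < 0: lighter water underlies denser water.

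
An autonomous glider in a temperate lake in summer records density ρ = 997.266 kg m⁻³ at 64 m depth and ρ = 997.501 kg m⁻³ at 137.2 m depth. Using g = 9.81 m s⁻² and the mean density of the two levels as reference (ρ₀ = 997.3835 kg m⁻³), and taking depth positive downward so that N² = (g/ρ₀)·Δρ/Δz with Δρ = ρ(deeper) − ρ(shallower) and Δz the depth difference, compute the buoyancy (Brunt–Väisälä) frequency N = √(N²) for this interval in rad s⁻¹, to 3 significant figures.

Δρ = 997.501 − 997.266 = 0.235 kg m⁻³ over Δz = 137.2 − 64 = 73.2 m.
N² = (9.81/997.3835) × (0.235/73.2) = 3.1576 × 10⁻⁵ s⁻².
N = √(3.1576 × 10⁻⁵) = 5.6193 × 10⁻³ rad s⁻¹ ≈ 5.62 × 10⁻³ rad s⁻¹.
A positive N² confirms static stability across the interval.

5.62 × 10⁻³ rad s⁻¹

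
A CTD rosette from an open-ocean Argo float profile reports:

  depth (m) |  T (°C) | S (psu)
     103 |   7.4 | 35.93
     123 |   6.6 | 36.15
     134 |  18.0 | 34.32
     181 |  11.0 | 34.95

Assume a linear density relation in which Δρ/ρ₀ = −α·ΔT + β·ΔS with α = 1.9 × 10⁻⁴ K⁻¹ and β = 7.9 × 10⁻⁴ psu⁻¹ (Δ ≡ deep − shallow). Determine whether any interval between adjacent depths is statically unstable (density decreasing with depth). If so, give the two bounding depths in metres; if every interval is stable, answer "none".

Evaluate Δρ/ρ₀ = −αΔT + βΔS across each adjacent pair:
  103–123 m: −αΔT+βΔS = −(1.9 × 10⁻⁴)(-0.8)+(7.9 × 10⁻⁴)(+0.22) = 3.3 × 10⁻⁴ → stable
  123–134 m: −αΔT+βΔS = −(1.9 × 10⁻⁴)(+11.4)+(7.9 × 10⁻⁴)(-1.83) = -3.6 × 10⁻³ → UNSTABLE
  134–181 m: −αΔT+βΔS = −(1.9 × 10⁻⁴)(-7.0)+(7.9 × 10⁻⁴)(+0.63) = 1.8 × 10⁻³ → stable
The 123–134 m interval has Δρ < 0: lighter water underlies denser water.

123–134 m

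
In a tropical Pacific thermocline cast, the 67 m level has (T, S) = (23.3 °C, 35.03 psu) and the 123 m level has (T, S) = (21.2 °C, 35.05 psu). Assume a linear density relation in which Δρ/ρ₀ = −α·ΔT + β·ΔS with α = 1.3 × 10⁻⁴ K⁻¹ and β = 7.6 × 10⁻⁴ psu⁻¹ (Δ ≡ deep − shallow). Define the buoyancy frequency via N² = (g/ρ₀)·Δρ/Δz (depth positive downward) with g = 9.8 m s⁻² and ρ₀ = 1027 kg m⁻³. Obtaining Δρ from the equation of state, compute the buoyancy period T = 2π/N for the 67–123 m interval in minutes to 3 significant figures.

14.7 min

ΔT = -2.1 K, ΔS = +0.02 psu (deep − shallow).
Δρ/ρ₀ = −αΔT + βΔS = 2.73 × 10⁻⁴ + 1.52 × 10⁻⁵ = 2.882 × 10⁻⁴, so Δρ ≈ 0.2960 kg m⁻³.
N² = (g/ρ₀)·Δρ/Δz = g·(Δρ/ρ₀)/Δz = 9.8 × 2.882 × 10⁻⁴ / 56 = 5.0435 × 10⁻⁵ s⁻².
N = √(5.0435 × 10⁻⁵) = 7.1018 × 10⁻³ rad s⁻¹ → T = 2π/N = 884.73 s = 14.745 min ≈ 14.7 min.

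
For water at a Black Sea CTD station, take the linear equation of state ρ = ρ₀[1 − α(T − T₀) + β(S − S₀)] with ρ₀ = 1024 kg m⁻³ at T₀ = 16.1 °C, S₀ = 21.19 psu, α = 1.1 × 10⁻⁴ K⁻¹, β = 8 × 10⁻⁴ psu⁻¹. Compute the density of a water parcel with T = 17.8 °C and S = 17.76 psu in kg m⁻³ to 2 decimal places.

1021.00 kg m⁻³

T − T₀ = +1.7 K, S − S₀ = -3.43 psu.
Bracket = 1 − α·(+1.7) + β·(-3.43) = 1 + (-2.931 × 10⁻³) = 0.9970690.
ρ = 1024 × 0.9970690 = 1021.00 kg m⁻³.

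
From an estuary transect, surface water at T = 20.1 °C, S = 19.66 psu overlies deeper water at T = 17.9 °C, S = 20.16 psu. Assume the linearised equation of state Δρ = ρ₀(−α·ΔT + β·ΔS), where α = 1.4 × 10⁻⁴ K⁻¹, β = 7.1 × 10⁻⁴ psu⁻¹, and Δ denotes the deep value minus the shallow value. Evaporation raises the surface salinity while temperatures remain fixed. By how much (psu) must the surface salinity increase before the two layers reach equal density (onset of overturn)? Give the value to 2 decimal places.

Neutral buoyancy requires −α(T_deep − T_surf) + β(S_deep − S_surf′) = 0.
S_surf′ = S_deep − (α/β)·ΔT = 20.16 − (1.4 × 10⁻⁴/7.1 × 10⁻⁴)·(-2.2) = 20.5938 psu.
Increase required: 20.5938 − 19.66 = 0.9338 psu.

0.93 psu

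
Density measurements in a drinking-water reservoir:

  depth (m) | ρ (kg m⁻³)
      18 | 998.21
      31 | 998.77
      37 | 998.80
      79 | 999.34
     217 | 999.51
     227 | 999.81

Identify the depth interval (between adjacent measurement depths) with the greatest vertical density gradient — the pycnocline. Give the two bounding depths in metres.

Compute the density gradient over each adjacent pair:
  18–31 m: Δρ/Δz = 0.56/13 = 0.043 kg m⁻⁴
  31–37 m: Δρ/Δz = 0.03/6 = 5.0 × 10⁻³ kg m⁻⁴
  37–79 m: Δρ/Δz = 0.54/42 = 0.013 kg m⁻⁴
  79–217 m: Δρ/Δz = 0.17/138 = 1.2 × 10⁻³ kg m⁻⁴
  217–227 m: Δρ/Δz = 0.30/10 = 0.030 kg m⁻⁴
The largest gradient is in the 18–31 m interval — the pycnocline.

18–31 m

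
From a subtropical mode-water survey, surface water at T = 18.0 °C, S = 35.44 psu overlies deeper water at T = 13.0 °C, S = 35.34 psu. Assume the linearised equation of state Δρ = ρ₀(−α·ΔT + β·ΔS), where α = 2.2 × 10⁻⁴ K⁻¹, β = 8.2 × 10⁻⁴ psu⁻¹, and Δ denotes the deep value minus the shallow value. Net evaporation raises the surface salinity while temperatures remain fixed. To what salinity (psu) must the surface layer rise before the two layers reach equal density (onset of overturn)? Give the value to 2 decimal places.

36.68 psu

Neutral buoyancy requires −α(T_deep − T_surf) + β(S_deep − S_surf′) = 0.
S_surf′ = S_deep − (α/β)·ΔT = 35.34 − (2.2 × 10⁻⁴/8.2 × 10⁻⁴)·(-5.0) = 36.6815 psu.
Increase required: 36.6815 − 35.44 = 1.2415 psu.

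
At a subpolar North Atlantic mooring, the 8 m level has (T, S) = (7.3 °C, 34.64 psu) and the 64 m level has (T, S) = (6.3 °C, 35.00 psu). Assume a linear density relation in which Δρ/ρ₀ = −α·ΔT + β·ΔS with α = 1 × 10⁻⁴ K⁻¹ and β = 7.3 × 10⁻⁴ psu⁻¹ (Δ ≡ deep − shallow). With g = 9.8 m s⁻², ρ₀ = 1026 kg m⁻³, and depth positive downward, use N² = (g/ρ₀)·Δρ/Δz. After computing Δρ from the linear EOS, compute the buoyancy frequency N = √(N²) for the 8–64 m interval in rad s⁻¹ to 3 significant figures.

ΔT = -1.0 K, ΔS = +0.36 psu (deep − shallow).
Δρ/ρ₀ = −αΔT + βΔS = 1.00 × 10⁻⁴ + 2.628 × 10⁻⁴ = 3.628 × 10⁻⁴, so Δρ ≈ 0.3722 kg m⁻³.
N² = (g/ρ₀)·Δρ/Δz = g·(Δρ/ρ₀)/Δz = 9.8 × 3.628 × 10⁻⁴ / 56 = 6.3490 × 10⁻⁵ s⁻².
N = √(6.3490 × 10⁻⁵) = 7.9681 × 10⁻³ rad s⁻¹ ≈ 7.97 × 10⁻³ rad s⁻¹.

7.97 × 10⁻³ rad s⁻¹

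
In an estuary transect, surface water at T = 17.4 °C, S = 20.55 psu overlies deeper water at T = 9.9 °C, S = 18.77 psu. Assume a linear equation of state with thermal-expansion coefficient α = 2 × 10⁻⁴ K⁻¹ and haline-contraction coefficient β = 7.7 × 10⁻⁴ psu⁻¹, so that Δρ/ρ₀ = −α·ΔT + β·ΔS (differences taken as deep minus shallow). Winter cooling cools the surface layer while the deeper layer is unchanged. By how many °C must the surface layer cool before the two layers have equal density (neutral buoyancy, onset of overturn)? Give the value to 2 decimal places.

0.65 °C

Neutral buoyancy requires Δρ = 0, i.e. −α(T_deep − T_surf′) + β(S_deep − S_surf) = 0.
T_surf′ = T_deep − (β/α)·ΔS = 9.9 − (7.7 × 10⁻⁴/2 × 10⁻⁴)·(-1.78) = 16.7530 °C.
Cooling required: 17.4 − (16.7530) = 0.6470 °C.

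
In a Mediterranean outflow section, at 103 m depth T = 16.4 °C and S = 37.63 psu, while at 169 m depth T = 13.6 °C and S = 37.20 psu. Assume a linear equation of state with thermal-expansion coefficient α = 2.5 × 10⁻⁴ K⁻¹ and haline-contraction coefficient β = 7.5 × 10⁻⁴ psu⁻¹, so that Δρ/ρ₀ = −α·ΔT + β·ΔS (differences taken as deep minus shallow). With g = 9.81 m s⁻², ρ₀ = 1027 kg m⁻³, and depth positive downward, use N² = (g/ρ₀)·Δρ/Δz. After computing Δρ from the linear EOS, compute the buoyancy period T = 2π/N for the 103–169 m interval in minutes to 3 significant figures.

ΔT = -2.8 K, ΔS = -0.43 psu (deep − shallow).
Δρ/ρ₀ = −αΔT + βΔS = 7.00 × 10⁻⁴ − 3.225 × 10⁻⁴ = 3.775 × 10⁻⁴, so Δρ ≈ 0.3877 kg m⁻³.
N² = (g/ρ₀)·Δρ/Δz = g·(Δρ/ρ₀)/Δz = 9.81 × 3.775 × 10⁻⁴ / 66 = 5.6110 × 10⁻⁵ s⁻².
N = √(5.6110 × 10⁻⁵) = 7.4907 × 10⁻³ rad s⁻¹ → T = 2π/N = 838.80 s = 13.980 min ≈ 14.0 min.

14.0 min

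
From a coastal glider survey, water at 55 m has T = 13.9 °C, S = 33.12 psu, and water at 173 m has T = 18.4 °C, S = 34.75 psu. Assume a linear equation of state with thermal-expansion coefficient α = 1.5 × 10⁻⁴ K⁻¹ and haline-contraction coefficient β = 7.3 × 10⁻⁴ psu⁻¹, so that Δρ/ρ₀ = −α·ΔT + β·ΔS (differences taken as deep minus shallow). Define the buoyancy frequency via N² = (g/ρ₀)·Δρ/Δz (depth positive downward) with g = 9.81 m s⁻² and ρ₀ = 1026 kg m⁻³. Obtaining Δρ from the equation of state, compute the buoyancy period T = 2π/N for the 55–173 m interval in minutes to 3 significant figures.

ΔT = +4.5 K, ΔS = +1.63 psu (deep − shallow).
Δρ/ρ₀ = −αΔT + βΔS = -6.75 × 10⁻⁴ + 1.1899 × 10⁻³ = 5.149 × 10⁻⁴, so Δρ ≈ 0.5283 kg m⁻³.
N² = (g/ρ₀)·Δρ/Δz = g·(Δρ/ρ₀)/Δz = 9.81 × 5.149 × 10⁻⁴ / 118 = 4.2807 × 10⁻⁵ s⁻².
N = √(4.2807 × 10⁻⁵) = 6.5427 × 10⁻³ rad s⁻¹ → T = 2π/N = 960.34 s = 16.006 min ≈ 16.0 min.

16.0 min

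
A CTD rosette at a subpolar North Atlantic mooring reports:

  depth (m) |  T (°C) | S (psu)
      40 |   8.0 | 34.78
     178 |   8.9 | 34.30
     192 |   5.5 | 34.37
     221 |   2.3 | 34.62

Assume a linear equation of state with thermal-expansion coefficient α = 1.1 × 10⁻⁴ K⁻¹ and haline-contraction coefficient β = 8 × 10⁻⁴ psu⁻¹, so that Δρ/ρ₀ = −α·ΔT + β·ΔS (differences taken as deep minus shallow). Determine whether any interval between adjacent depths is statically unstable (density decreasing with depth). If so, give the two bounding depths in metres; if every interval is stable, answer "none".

Evaluate Δρ/ρ₀ = −αΔT + βΔS across each adjacent pair:
  40–178 m: −αΔT+βΔS = −(1.1 × 10⁻⁴)(+0.9)+(8 × 10⁻⁴)(-0.48) = -4.8 × 10⁻⁴ → UNSTABLE
  178–192 m: −αΔT+βΔS = −(1.1 × 10⁻⁴)(-3.4)+(8 × 10⁻⁴)(+0.07) = 4.3 × 10⁻⁴ → stable
  192–221 m: −αΔT+βΔS = −(1.1 × 10⁻⁴)(-3.2)+(8 × 10⁻⁴)(+0.25) = 5.5 × 10⁻⁴ → stable
The 40–178 m interval has Δρ < 0: lighter water underlies denser water.

40–178 m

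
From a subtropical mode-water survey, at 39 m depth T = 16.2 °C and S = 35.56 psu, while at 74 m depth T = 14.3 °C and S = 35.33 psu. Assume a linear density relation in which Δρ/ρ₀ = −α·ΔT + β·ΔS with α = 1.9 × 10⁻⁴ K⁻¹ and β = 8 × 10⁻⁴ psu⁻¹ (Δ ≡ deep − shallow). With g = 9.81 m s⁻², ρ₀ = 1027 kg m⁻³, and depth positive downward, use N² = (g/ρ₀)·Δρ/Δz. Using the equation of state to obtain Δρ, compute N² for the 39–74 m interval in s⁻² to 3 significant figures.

4.96 × 10⁻⁵ s⁻²

ΔT = -1.9 K, ΔS = -0.23 psu (deep − shallow).
Δρ/ρ₀ = −αΔT + βΔS = 3.61 × 10⁻⁴ − 1.84 × 10⁻⁴ = 1.77 × 10⁻⁴, so Δρ ≈ 0.1818 kg m⁻³.
N² = (g/ρ₀)·Δρ/Δz = g·(Δρ/ρ₀)/Δz = 9.81 × 1.77 × 10⁻⁴ / 35 = 4.9611 × 10⁻⁵ s⁻² ≈ 4.96 × 10⁻⁵ s⁻².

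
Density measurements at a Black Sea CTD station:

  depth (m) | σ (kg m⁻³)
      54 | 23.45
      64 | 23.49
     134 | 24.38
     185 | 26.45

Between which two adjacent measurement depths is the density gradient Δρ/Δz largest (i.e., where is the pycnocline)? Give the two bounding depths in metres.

Compute the density gradient over each adjacent pair:
  54–64 m: Δρ/Δz = 0.04/10 = 4.0 × 10⁻³ kg m⁻⁴
  64–134 m: Δρ/Δz = 0.89/70 = 0.013 kg m⁻⁴
  134–185 m: Δρ/Δz = 2.07/51 = 0.041 kg m⁻⁴
The largest gradient is in the 134–185 m interval — the pycnocline.

134–185 m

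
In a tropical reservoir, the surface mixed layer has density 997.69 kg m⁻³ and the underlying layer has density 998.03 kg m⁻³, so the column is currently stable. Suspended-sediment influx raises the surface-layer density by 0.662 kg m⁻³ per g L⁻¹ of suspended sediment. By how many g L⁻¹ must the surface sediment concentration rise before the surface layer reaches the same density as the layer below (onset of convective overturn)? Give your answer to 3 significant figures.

Density deficit of the surface layer: 998.03 − 997.69 = 0.34 kg m⁻³.
Required change = 0.34 / 0.662 = 0.514 g L⁻¹.

0.514 g L⁻¹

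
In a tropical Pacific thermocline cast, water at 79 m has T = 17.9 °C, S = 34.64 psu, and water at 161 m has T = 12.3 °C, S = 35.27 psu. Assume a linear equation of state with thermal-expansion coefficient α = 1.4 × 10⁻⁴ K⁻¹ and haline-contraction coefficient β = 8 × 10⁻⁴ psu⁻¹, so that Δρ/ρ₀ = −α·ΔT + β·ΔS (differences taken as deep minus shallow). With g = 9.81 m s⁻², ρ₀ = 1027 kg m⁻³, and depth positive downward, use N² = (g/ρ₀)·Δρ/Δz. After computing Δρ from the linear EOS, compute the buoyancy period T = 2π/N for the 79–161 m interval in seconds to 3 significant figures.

506 s

ΔT = -5.6 K, ΔS = +0.63 psu (deep − shallow).
Δρ/ρ₀ = −αΔT + βΔS = 7.84 × 10⁻⁴ + 5.04 × 10⁻⁴ = 1.288 × 10⁻³, so Δρ ≈ 1.323 kg m⁻³.
N² = (g/ρ₀)·Δρ/Δz = g·(Δρ/ρ₀)/Δz = 9.81 × 1.288 × 10⁻³ / 82 = 1.5409 × 10⁻⁴ s⁻².
N = √(1.5409 × 10⁻⁴) = 0.012413 rad s⁻¹ → T = 2π/N = 506.18 s ≈ 506 s.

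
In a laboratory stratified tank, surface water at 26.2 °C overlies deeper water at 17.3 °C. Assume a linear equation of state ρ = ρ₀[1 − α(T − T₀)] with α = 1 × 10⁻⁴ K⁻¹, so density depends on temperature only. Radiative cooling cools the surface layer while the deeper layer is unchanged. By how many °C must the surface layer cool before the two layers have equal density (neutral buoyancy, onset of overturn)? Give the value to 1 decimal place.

8.9 °C

With temperature the only control, equal density requires T_surf′ = T_deep.
T_surf′ = 17.3 °C.
Cooling required: 26.2 − 17.3 = 8.9 °C.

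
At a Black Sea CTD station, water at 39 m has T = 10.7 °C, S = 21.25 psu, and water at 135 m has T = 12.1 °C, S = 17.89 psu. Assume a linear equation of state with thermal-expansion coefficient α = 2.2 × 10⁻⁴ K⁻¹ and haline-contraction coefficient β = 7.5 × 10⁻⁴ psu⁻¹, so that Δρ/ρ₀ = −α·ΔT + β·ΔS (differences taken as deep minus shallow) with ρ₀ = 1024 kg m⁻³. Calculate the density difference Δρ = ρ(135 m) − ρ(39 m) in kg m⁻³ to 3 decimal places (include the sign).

ΔT = +1.4 K, ΔS = -3.36 psu (deep − shallow).
Δρ/ρ₀ = −(2.2 × 10⁻⁴)(+1.4) + (7.5 × 10⁻⁴)(-3.36) = -2.828 × 10⁻³.
Δρ = 1024 × (-2.828 × 10⁻³) = -2.896 kg m⁻³.
Negative Δρ: lighter below, statically unstable.

-2.896 kg m⁻³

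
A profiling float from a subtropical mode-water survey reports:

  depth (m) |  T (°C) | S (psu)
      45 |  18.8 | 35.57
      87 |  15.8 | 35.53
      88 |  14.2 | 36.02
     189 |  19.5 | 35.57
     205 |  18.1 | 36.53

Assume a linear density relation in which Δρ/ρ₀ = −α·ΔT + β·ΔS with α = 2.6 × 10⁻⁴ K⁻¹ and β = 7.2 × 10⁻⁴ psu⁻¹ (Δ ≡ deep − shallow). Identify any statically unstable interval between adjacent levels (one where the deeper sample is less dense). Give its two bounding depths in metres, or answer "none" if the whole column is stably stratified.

88–189 m

Evaluate Δρ/ρ₀ = −αΔT + βΔS across each adjacent pair:
  45–87 m: −αΔT+βΔS = −(2.6 × 10⁻⁴)(-3.0)+(7.2 × 10⁻⁴)(-0.04) = 7.5 × 10⁻⁴ → stable
  87–88 m: −αΔT+βΔS = −(2.6 × 10⁻⁴)(-1.6)+(7.2 × 10⁻⁴)(+0.49) = 7.7 × 10⁻⁴ → stable
  88–189 m: −αΔT+βΔS = −(2.6 × 10⁻⁴)(+5.3)+(7.2 × 10⁻⁴)(-0.45) = -1.7 × 10⁻³ → UNSTABLE
  189–205 m: −αΔT+βΔS = −(2.6 × 10⁻⁴)(-1.4)+(7.2 × 10⁻⁴)(+0.96) = 1.1 × 10⁻³ → stable
The 88–189 m interval has Δρ < 0: lighter water underlies denser water.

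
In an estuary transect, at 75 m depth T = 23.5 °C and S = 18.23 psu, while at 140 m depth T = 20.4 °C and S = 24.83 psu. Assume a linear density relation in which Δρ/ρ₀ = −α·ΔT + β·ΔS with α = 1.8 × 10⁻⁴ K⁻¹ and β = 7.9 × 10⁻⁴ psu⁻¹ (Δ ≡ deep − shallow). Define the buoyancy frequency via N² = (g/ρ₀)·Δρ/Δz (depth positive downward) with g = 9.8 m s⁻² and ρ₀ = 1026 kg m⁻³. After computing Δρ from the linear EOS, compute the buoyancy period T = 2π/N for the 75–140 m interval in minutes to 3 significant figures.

ΔT = -3.1 K, ΔS = +6.60 psu (deep − shallow).
Δρ/ρ₀ = −αΔT + βΔS = 5.58 × 10⁻⁴ + 5.214 × 10⁻³ = 5.772 × 10⁻³, so Δρ ≈ 5.922 kg m⁻³.
N² = (g/ρ₀)·Δρ/Δz = g·(Δρ/ρ₀)/Δz = 9.8 × 5.772 × 10⁻³ / 65 = 8.7024 × 10⁻⁴ s⁻².
N = √(8.7024 × 10⁻⁴) = 0.029500 rad s⁻¹ → T = 2π/N = 212.99 s = 3.5498 min ≈ 3.55 min.

3.55 min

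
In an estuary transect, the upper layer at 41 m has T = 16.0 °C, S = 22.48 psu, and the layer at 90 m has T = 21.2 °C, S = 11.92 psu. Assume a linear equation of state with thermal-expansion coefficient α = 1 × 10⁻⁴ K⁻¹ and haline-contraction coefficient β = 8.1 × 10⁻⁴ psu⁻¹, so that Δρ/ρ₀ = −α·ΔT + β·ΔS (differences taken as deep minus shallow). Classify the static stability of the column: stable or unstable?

unstable

ΔT = 21.2 − 16.0 = +5.2 K and ΔS = 11.92 − 22.48 = -10.56 psu (deep − shallow).
−αΔT = -5.20 × 10⁻⁴; βΔS = -8.5536 × 10⁻³; sum Δρ/ρ₀ = -9.0736 × 10⁻³.
Δρ/ρ₀ < 0, so Δρ < 0: deeper water is lighter → statically unstable; the column would overturn.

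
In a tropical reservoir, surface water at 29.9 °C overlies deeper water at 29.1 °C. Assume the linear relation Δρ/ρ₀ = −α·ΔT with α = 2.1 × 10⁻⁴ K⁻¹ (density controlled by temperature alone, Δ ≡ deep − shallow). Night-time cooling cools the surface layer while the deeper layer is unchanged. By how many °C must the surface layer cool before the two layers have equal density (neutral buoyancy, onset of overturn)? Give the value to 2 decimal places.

0.80 °C

With temperature the only control, equal density requires T_surf′ = T_deep.
T_surf′ = 29.1 °C.
Cooling required: 29.9 − 29.1 = 0.80 °C.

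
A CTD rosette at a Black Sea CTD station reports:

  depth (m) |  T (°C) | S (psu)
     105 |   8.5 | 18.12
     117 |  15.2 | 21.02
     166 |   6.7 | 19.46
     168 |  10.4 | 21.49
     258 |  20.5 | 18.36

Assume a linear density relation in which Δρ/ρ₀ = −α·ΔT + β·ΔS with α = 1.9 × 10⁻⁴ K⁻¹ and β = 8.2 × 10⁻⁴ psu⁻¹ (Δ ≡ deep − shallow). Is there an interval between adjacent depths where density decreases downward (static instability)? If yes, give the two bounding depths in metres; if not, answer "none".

168–258 m

Evaluate Δρ/ρ₀ = −αΔT + βΔS across each adjacent pair:
  105–117 m: −αΔT+βΔS = −(1.9 × 10⁻⁴)(+6.7)+(8.2 × 10⁻⁴)(+2.90) = 1.1 × 10⁻³ → stable
  117–166 m: −αΔT+βΔS = −(1.9 × 10⁻⁴)(-8.5)+(8.2 × 10⁻⁴)(-1.56) = 3.4 × 10⁻⁴ → stable
  166–168 m: −αΔT+βΔS = −(1.9 × 10⁻⁴)(+3.7)+(8.2 × 10⁻⁴)(+2.03) = 9.6 × 10⁻⁴ → stable
  168–258 m: −αΔT+βΔS = −(1.9 × 10⁻⁴)(+10.1)+(8.2 × 10⁻⁴)(-3.13) = -4.5 × 10⁻³ → UNSTABLE
The 168–258 m interval has Δρ < 0: lighter water underlies denser water.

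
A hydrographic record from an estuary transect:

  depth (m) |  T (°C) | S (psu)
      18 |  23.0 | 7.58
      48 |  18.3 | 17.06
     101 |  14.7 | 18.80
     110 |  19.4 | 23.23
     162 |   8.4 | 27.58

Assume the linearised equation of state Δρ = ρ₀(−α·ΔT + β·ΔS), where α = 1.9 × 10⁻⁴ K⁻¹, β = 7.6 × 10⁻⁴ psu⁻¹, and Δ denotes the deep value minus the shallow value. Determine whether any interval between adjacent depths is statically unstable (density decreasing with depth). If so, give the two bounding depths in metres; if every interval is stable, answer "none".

none

Evaluate Δρ/ρ₀ = −αΔT + βΔS across each adjacent pair:
  18–48 m: −αΔT+βΔS = −(1.9 × 10⁻⁴)(-4.7)+(7.6 × 10⁻⁴)(+9.48) = 8.1 × 10⁻³ → stable
  48–101 m: −αΔT+βΔS = −(1.9 × 10⁻⁴)(-3.6)+(7.6 × 10⁻⁴)(+1.74) = 2.0 × 10⁻³ → stable
  101–110 m: −αΔT+βΔS = −(1.9 × 10⁻⁴)(+4.7)+(7.6 × 10⁻⁴)(+4.43) = 2.5 × 10⁻³ → stable
  110–162 m: −αΔT+βΔS = −(1.9 × 10⁻⁴)(-11.0)+(7.6 × 10⁻⁴)(+4.35) = 5.4 × 10⁻³ → stable
Every interval has Δρ > 0: the column is stably stratified throughout.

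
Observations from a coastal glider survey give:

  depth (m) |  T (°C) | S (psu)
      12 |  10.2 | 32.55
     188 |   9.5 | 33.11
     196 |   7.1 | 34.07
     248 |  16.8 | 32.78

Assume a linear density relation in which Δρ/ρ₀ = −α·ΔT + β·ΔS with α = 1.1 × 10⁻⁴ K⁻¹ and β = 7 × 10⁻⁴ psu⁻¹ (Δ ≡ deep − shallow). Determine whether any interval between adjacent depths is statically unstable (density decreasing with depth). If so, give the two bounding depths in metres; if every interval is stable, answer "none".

Evaluate Δρ/ρ₀ = −αΔT + βΔS across each adjacent pair:
  12–188 m: −αΔT+βΔS = −(1.1 × 10⁻⁴)(-0.7)+(7 × 10⁻⁴)(+0.56) = 4.7 × 10⁻⁴ → stable
  188–196 m: −αΔT+βΔS = −(1.1 × 10⁻⁴)(-2.4)+(7 × 10⁻⁴)(+0.96) = 9.4 × 10⁻⁴ → stable
  196–248 m: −αΔT+βΔS = −(1.1 × 10⁻⁴)(+9.7)+(7 × 10⁻⁴)(-1.29) = -2.0 × 10⁻³ → UNSTABLE
The 196–248 m interval has Δρ < 0: lighter water underlies denser water.

196–248 m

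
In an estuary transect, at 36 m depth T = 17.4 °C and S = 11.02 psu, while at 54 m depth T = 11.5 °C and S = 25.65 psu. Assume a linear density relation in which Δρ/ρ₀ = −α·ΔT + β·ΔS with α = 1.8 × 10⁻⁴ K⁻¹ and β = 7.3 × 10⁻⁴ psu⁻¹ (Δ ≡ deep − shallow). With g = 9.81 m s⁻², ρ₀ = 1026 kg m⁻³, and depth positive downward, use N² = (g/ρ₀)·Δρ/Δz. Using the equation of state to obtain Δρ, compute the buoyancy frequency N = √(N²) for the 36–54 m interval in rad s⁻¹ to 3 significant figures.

0.0800 rad s⁻¹

ΔT = -5.9 K, ΔS = +14.63 psu (deep − shallow).
Δρ/ρ₀ = −αΔT + βΔS = 1.062 × 10⁻³ + 0.0106799 = 0.0117419, so Δρ ≈ 12.05 kg m⁻³.
N² = (g/ρ₀)·Δρ/Δz = g·(Δρ/ρ₀)/Δz = 9.81 × 0.0117419 / 18 = 6.3993 × 10⁻³ s⁻².
N = √(6.3993 × 10⁻³) = 0.079996 rad s⁻¹ ≈ 0.0800 rad s⁻¹.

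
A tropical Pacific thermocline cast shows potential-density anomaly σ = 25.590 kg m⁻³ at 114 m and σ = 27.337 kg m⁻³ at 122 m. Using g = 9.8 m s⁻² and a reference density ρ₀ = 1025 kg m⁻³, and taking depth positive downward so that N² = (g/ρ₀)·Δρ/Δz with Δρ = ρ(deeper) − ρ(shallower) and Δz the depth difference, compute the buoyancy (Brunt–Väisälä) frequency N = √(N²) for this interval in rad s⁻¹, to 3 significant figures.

0.0457 rad s⁻¹

Δρ = 1027.337 − 1025.590 = 1.747 kg m⁻³ over Δz = 122 − 114 = 8 m.
N² = (9.8/1025) × (1.747/8) = 2.0879 × 10⁻³ s⁻².
N = √(2.0879 × 10⁻³) = 0.045694 rad s⁻¹ ≈ 0.0457 rad s⁻¹.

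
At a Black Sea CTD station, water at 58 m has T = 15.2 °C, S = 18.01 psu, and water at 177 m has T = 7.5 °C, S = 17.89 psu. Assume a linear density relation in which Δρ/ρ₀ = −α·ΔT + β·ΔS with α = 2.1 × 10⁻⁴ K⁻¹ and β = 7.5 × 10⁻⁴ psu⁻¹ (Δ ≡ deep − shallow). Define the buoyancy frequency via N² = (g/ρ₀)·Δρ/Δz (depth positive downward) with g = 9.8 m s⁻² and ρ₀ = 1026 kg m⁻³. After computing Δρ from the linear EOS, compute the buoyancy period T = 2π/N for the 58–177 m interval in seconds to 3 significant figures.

560 s

ΔT = -7.7 K, ΔS = -0.12 psu (deep − shallow).
Δρ/ρ₀ = −αΔT + βΔS = 1.617 × 10⁻³ − 9.00 × 10⁻⁵ = 1.527 × 10⁻³, so Δρ ≈ 1.567 kg m⁻³.
N² = (g/ρ₀)·Δρ/Δz = g·(Δρ/ρ₀)/Δz = 9.8 × 1.527 × 10⁻³ / 119 = 1.2575 × 10⁻⁴ s⁻².
N = √(1.2575 × 10⁻⁴) = 0.011214 rad s⁻¹ → T = 2π/N = 560.30 s ≈ 560 s.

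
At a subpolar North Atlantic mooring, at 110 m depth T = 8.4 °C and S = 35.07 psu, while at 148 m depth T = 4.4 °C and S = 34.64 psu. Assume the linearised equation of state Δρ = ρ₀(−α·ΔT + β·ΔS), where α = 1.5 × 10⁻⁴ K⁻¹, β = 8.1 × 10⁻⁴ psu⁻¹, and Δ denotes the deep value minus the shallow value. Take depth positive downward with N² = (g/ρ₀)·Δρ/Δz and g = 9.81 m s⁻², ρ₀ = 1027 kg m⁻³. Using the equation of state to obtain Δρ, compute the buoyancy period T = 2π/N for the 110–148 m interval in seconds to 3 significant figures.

779 s

ΔT = -4.0 K, ΔS = -0.43 psu (deep − shallow).
Δρ/ρ₀ = −αΔT + βΔS = 6.00 × 10⁻⁴ − 3.483 × 10⁻⁴ = 2.517 × 10⁻⁴, so Δρ ≈ 0.2585 kg m⁻³.
N² = (g/ρ₀)·Δρ/Δz = g·(Δρ/ρ₀)/Δz = 9.81 × 2.517 × 10⁻⁴ / 38 = 6.4978 × 10⁻⁵ s⁻².
N = √(6.4978 × 10⁻⁵) = 8.0609 × 10⁻³ rad s⁻¹ → T = 2π/N = 779.46 s ≈ 779 s.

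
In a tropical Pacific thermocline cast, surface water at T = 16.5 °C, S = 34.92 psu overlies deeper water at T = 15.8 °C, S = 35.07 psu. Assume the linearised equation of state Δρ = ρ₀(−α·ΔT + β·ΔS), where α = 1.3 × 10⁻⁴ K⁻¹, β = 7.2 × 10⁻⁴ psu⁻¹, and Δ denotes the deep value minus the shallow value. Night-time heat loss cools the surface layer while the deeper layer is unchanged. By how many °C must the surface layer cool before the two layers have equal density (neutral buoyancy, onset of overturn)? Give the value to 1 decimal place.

Neutral buoyancy requires Δρ = 0, i.e. −α(T_deep − T_surf′) + β(S_deep − S_surf) = 0.
T_surf′ = T_deep − (β/α)·ΔS = 15.8 − (7.2 × 10⁻⁴/1.3 × 10⁻⁴)·(+0.15) = 14.969 °C.
Cooling required: 16.5 − (14.969) = 1.531 °C.

1.5 °C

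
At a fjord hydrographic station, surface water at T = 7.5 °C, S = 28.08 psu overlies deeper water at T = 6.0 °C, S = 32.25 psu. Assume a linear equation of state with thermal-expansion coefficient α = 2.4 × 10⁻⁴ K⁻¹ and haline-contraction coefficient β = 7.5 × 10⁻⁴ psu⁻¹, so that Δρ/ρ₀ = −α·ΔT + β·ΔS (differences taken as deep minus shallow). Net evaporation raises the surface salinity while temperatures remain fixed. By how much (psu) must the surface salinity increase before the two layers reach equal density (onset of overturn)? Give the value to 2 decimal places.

Neutral buoyancy requires −α(T_deep − T_surf) + β(S_deep − S_surf′) = 0.
S_surf′ = S_deep − (α/β)·ΔT = 32.25 − (2.4 × 10⁻⁴/7.5 × 10⁻⁴)·(-1.5) = 32.7300 psu.
Increase required: 32.7300 − 28.08 = 4.6500 psu.

4.65 psu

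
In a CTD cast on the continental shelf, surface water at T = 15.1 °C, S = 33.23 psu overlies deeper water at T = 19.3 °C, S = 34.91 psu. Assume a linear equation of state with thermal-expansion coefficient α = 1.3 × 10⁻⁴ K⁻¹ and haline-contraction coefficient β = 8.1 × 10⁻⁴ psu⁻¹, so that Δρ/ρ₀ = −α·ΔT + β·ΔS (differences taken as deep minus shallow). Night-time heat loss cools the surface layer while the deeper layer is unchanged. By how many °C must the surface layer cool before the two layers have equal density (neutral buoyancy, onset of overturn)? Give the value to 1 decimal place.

Neutral buoyancy requires Δρ = 0, i.e. −α(T_deep − T_surf′) + β(S_deep − S_surf) = 0.
T_surf′ = T_deep − (β/α)·ΔS = 19.3 − (8.1 × 10⁻⁴/1.3 × 10⁻⁴)·(+1.68) = 8.832 °C.
Cooling required: 15.1 − (8.832) = 6.268 °C.

6.3 °C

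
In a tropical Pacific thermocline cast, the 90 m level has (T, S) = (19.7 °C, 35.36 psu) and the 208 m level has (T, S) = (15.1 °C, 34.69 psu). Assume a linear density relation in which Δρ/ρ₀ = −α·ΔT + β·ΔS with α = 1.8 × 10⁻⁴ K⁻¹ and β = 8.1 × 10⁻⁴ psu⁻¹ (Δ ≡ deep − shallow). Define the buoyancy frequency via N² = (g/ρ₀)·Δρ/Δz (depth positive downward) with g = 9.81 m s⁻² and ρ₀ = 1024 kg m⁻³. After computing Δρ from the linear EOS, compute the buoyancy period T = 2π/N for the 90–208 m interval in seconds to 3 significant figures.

1.29 × 10³ s

ΔT = -4.6 K, ΔS = -0.67 psu (deep − shallow).
Δρ/ρ₀ = −αΔT + βΔS = 8.28 × 10⁻⁴ − 5.427 × 10⁻⁴ = 2.853 × 10⁻⁴, so Δρ ≈ 0.2921 kg m⁻³.
N² = (g/ρ₀)·Δρ/Δz = g·(Δρ/ρ₀)/Δz = 9.81 × 2.853 × 10⁻⁴ / 118 = 2.3719 × 10⁻⁵ s⁻².
N = √(2.3719 × 10⁻⁵) = 4.8702 × 10⁻³ rad s⁻¹ → T = 2π/N = 1.2901 × 10³ s ≈ 1.29 × 10³ s.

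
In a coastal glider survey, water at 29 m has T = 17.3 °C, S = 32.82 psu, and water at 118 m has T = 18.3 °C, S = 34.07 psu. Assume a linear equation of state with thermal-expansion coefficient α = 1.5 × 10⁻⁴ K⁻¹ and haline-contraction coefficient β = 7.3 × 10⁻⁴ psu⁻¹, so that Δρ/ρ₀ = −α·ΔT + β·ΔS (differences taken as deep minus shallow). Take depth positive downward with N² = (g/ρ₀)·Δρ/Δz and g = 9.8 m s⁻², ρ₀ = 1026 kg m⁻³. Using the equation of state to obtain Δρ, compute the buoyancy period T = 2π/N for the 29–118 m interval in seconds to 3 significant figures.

686 s

ΔT = +1.0 K, ΔS = +1.25 psu (deep − shallow).
Δρ/ρ₀ = −αΔT + βΔS = -1.50 × 10⁻⁴ + 9.125 × 10⁻⁴ = 7.625 × 10⁻⁴, so Δρ ≈ 0.7823 kg m⁻³.
N² = (g/ρ₀)·Δρ/Δz = g·(Δρ/ρ₀)/Δz = 9.8 × 7.625 × 10⁻⁴ / 89 = 8.3961 × 10⁻⁵ s⁻².
N = √(8.3961 × 10⁻⁵) = 9.1630 × 10⁻³ rad s⁻¹ → T = 2π/N = 685.71 s ≈ 686 s.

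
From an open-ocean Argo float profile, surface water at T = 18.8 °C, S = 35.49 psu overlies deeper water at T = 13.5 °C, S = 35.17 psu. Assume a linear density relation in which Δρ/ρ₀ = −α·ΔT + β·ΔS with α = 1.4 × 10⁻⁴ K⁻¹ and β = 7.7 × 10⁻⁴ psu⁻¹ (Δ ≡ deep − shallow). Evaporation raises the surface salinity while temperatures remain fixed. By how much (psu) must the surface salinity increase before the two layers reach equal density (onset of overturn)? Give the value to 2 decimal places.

Neutral buoyancy requires −α(T_deep − T_surf) + β(S_deep − S_surf′) = 0.
S_surf′ = S_deep − (α/β)·ΔT = 35.17 − (1.4 × 10⁻⁴/7.7 × 10⁻⁴)·(-5.3) = 36.1336 psu.
Increase required: 36.1336 − 35.49 = 0.6436 psu.

0.64 psu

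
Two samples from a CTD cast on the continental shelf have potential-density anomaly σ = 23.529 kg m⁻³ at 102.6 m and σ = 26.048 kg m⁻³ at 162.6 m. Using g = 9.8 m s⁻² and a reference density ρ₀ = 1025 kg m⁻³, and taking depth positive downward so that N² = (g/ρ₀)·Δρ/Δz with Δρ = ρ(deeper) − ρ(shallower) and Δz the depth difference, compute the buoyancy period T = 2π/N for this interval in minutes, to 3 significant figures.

5.23 min

Δρ = 1026.048 − 1023.529 = 2.519 kg m⁻³ over Δz = 162.6 − 102.6 = 60 m.
N² = (9.8/1025) × (2.519/60) = 4.0140 × 10⁻⁴ s⁻².
N = √(4.0140 × 10⁻⁴) = 0.020035 rad s⁻¹, so T = 2π/N = 313.61 s = 5.2268 min ≈ 5.23 min.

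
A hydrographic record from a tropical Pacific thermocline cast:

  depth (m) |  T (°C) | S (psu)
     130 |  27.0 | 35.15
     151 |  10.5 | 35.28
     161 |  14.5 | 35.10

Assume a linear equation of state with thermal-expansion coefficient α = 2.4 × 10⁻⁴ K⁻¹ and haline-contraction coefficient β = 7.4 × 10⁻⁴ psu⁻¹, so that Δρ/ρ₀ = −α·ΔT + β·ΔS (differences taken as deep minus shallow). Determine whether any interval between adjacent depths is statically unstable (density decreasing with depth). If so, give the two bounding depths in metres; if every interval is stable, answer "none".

151–161 m

Evaluate Δρ/ρ₀ = −αΔT + βΔS across each adjacent pair:
  130–151 m: −αΔT+βΔS = −(2.4 × 10⁻⁴)(-16.5)+(7.4 × 10⁻⁴)(+0.13) = 4.1 × 10⁻³ → stable
  151–161 m: −αΔT+βΔS = −(2.4 × 10⁻⁴)(+4.0)+(7.4 × 10⁻⁴)(-0.18) = -1.1 × 10⁻³ → UNSTABLE
The 151–161 m interval has Δρ < 0: lighter water underlies denser water.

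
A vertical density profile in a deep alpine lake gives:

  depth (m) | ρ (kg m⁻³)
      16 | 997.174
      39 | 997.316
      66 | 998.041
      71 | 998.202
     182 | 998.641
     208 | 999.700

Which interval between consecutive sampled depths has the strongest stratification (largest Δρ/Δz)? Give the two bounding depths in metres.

182–208 m

Compute the density gradient over each adjacent pair:
  16–39 m: Δρ/Δz = 0.142/23 = 6.2 × 10⁻³ kg m⁻⁴
  39–66 m: Δρ/Δz = 0.725/27 = 0.027 kg m⁻⁴
  66–71 m: Δρ/Δz = 0.161/5 = 0.032 kg m⁻⁴
  71–182 m: Δρ/Δz = 0.439/111 = 4.0 × 10⁻³ kg m⁻⁴
  182–208 m: Δρ/Δz = 1.059/26 = 0.041 kg m⁻⁴
The largest gradient is in the 182–208 m interval — the pycnocline.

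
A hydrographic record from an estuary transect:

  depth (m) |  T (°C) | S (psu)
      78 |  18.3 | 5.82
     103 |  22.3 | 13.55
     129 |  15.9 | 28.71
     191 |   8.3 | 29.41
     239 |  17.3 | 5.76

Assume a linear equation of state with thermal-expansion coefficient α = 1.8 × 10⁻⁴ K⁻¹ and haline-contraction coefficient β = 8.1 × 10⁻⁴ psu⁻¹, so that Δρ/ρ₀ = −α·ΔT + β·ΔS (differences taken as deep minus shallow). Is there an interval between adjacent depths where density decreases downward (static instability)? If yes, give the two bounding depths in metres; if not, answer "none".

Evaluate Δρ/ρ₀ = −αΔT + βΔS across each adjacent pair:
  78–103 m: −αΔT+βΔS = −(1.8 × 10⁻⁴)(+4.0)+(8.1 × 10⁻⁴)(+7.73) = 5.5 × 10⁻³ → stable
  103–129 m: −αΔT+βΔS = −(1.8 × 10⁻⁴)(-6.4)+(8.1 × 10⁻⁴)(+15.16) = 0.013 → stable
  129–191 m: −αΔT+βΔS = −(1.8 × 10⁻⁴)(-7.6)+(8.1 × 10⁻⁴)(+0.70) = 1.9 × 10⁻³ → stable
  191–239 m: −αΔT+βΔS = −(1.8 × 10⁻⁴)(+9.0)+(8.1 × 10⁻⁴)(-23.65) = -0.021 → UNSTABLE
The 191–239 m interval has Δρ < 0: lighter water underlies denser water.

191–239 m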